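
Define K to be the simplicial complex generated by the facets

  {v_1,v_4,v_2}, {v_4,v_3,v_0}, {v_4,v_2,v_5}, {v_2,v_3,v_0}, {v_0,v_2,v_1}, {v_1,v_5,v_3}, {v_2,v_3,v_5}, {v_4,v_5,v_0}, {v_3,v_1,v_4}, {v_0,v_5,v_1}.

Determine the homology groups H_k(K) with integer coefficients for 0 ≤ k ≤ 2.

H_0 = Z,  H_1 = Z/2,  H_2 = 0.

K has 6 vertices, 15 edges, 10 triangles.
rank ∂_0 = 0, rank ∂_1 = 5 ⇒ b_0 = 6 − 0 − 5 = 1; all invariant factors of ∂_1 are 1 so no torsion. So H_0 = Z.
rank ∂_1 = 5, rank ∂_2 = 10 ⇒ b_1 = 15 − 5 − 10 = 0; ∂_2 has invariant factor(s) [2] giving torsion. So H_1 = Z/2.
rank ∂_2 = 10, rank ∂_3 = 0 ⇒ b_2 = 10 − 10 − 0 = 0. So H_2 = 0.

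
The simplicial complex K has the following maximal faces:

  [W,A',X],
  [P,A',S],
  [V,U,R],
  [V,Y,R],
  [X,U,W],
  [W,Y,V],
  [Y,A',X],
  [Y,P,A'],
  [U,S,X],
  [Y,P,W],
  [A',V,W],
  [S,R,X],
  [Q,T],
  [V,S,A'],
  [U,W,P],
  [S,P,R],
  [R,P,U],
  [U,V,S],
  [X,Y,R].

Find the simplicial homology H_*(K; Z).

H_0 = Z^2,  H_1 = Z ⊕ Z/2,  H_2 = 0.

Order the vertices as P < Q < R < S < T < U < V < W < X < Y < A'. Listing each simplex with vertices in this order, K has dimension 2 with simplices:

  0-simplices (11): [P], [Q], [R], [S], [T], [U], [V], [W], [X], [Y], [A']
  1-simplices (28): (28 of them)
  2-simplices (18): (18 of them)

Hence C_0 ≅ Z^11, C_1 ≅ Z^28, C_2 ≅ Z^18.

The boundary map ∂_1: C_1 → C_0 is given by ∂[p,q] = [q] − [p]. For instance
  ∂[V,W] = [W] − [V].
The 11×28 boundary matrix has rank 9 and Smith normal form diag(1,1,1,1,1,1,1,1,1).

Boundary ∂_2: C_2 → C_1 maps a triangle to the signed sum of its edges. For instance
  ∂[P,R,U] = [R,U] − [P,U] + [P,R],
  ∂[W,X,A'] = [X,A'] − [W,A'] + [W,X].
The 28×18 boundary matrix has rank 18 and Smith normal form diag(1,1,1,1,1,1,1,1,1,1,1,1,1,1,1,1,1,2).

From H_k ≅ ker(∂_k) / im(∂_{k+1}) we obtain:

  H_0: rank C_0 − rank ∂_1 = 11 − 9 = 2, and the invariant factors of ∂_1 are all 1, so H_0 = Z^2.
  H_1: rank ker ∂_1 − rank ∂_2 = (28 − 9) − 18 = 1, and ∂_2 has invariant factor 2 > 1, so H_1 = Z ⊕ Z/2.
  H_2: rank ker ∂_2 − rank ∂_3 = (18 − 18) − 0 = 0, and there is no ∂_3, so H_2 = 0.

As a check, the Euler characteristic is 11 − 28 + 18 = 1, which agrees with 2 − 1 + 0 = 1.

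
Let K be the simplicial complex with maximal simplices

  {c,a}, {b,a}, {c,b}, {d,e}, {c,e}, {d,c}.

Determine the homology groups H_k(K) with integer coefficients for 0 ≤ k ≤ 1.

H_0 = Z,  H_1 = Z^2.

We work with the vertex ordering a < b < c < d < e. The simplices of K, each written with vertices in increasing order, are:

  0-simplices (5): a, b, c, d, e
  1-simplices (6): ab, ac, bc, cd, ce, de

so the chain groups are C_0 ≅ Z^5, C_1 ≅ Z^6.

∂_1: C_1 → C_0 is given by ∂[p,q] = [q] − [p].
The resulting 5×6 matrix has rank 4, and its Smith normal form has invariant factors (1,1,1,1).

Now H_k = ker ∂_k / im ∂_{k+1}, so:

  H_0: rank C_0 − rank ∂_1 = 5 − 4 = 1, and the invariant factors of ∂_1 are all 1, so H_0 = Z.
  H_1: rank ker ∂_1 − rank ∂_2 = (6 − 4) − 0 = 2, and there is no ∂_2, so H_1 = Z^2.

(K is a triangulation of a wedge of 2 circles.)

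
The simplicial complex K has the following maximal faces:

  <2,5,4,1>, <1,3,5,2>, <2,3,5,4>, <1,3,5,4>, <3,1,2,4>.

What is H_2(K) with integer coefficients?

K has 5 vertices, 10 edges, 10 triangles, 5 3-simplices.
rank ∂_2 = 6, rank ∂_3 = 4 ⇒ b_2 = 10 − 6 − 4 = 0; all invariant factors of ∂_3 are 1 so no torsion. So H_2 ≅ 0.

H_2 ≅ 0.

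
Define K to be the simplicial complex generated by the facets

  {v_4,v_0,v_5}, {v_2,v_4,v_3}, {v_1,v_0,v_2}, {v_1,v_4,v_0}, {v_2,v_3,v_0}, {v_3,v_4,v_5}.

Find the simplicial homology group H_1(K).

Take the total order v_0 < v_1 < v_2 < v_3 < v_4 < v_5 on the vertex set. Then K (dimension 2) consists of the simplices:

  0-simplices (6): [v_0], [v_1], [v_2], [v_3], [v_4], [v_5]
  1-simplices (12): [v_0,v_1], [v_0,v_2], [v_0,v_3], [v_0,v_4], [v_0,v_5], [v_1,v_2], [v_1,v_4], [v_2,v_3], [v_2,v_4], [v_3,v_4], [v_3,v_5], [v_4,v_5]
  2-simplices (6): [v_0,v_1,v_2], [v_0,v_1,v_4], [v_0,v_2,v_3], [v_0,v_4,v_5], [v_2,v_3,v_4], [v_3,v_4,v_5]

Hence C_0 ≅ Z^6, C_1 ≅ Z^12, C_2 ≅ Z^6.

∂_1: C_1 → C_0 is given by ∂[p,q] = [q] − [p].
The 6×12 boundary matrix has rank 5 and Smith normal form diag(1,1,1,1,1).

Boundary ∂_2: C_2 → C_1 acts by ∂[p,q,r] = [q,r] − [p,r] + [p,q]. For instance
  ∂[v_0,v_1,v_2] = [v_1,v_2] − [v_0,v_2] + [v_0,v_1],
  ∂[v_0,v_4,v_5] = [v_4,v_5] − [v_0,v_5] + [v_0,v_4].
The resulting 12×6 matrix has rank 6, and its Smith normal form has invariant factors (1,1,1,1,1,1).

Reading off H_k = ker ∂_k / im ∂_{k+1}:

  H_1: rank ker ∂_1 − rank ∂_2 = (12 − 5) − 6 = 1, and the invariant factors of ∂_2 are all 1, so H_1 = Z.

H_1 ≅ Z.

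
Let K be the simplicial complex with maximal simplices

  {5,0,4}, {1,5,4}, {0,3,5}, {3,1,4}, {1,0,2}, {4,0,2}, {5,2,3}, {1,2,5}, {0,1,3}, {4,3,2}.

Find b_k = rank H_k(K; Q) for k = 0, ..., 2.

Fix the vertex order 0 < 1 < 2 < 3 < 4 < 5 and write every simplex with vertices in increasing order. Then dim K = 2 and the simplices of K are:

  0-simplices (6): [0], [1], [2], [3], [4], [5]
  1-simplices (15): [0,1], [0,2], [0,3], [0,4], [0,5], [1,2], [1,3], [1,4], [1,5], [2,3], [2,4], [2,5], [3,4], [3,5], [4,5]
  2-simplices (10): [0,1,2], [0,1,3], [0,2,4], [0,3,5], [0,4,5], [1,2,5], [1,3,4], [1,4,5], [2,3,4], [2,3,5]

Hence C_0 ≅ Z^6, C_1 ≅ Z^15, C_2 ≅ Z^10.

The boundary map ∂_1: C_1 → C_0 sends each edge [p,q] (with p < q) to q − p. For instance
  ∂[0,1] = [1] − [0].
The 6×15 boundary matrix has rank 5 and Smith normal form diag(1,1,1,1,1).

∂_2: C_2 → C_1 maps a triangle to the signed sum of its edges. For instance
  ∂[0,1,2] = [1,2] − [0,2] + [0,1],
  ∂[1,4,5] = [4,5] − [1,5] + [1,4].
This gives a 15×10 integer matrix of rank 10; reducing to Smith normal form yields diagonal entries (1,1,1,1,1,1,1,1,1,2).

Computing H_k = (kernel of ∂_k) / (image of ∂_{k+1}):

  H_0: rank C_0 − rank ∂_1 = 6 − 5 = 1, and the invariant factors of ∂_1 are all 1, so H_0 = Z.
  H_1: rank ker ∂_1 − rank ∂_2 = (15 − 5) − 10 = 0, and ∂_2 has invariant factor 2 > 1, so H_1 = Z/2Z.
  H_2: rank ker ∂_2 − rank ∂_3 = (10 − 10) − 0 = 0, and there is no ∂_3, so H_2 = 0.

As a check, the Euler characteristic is 6 − 15 + 10 = 1, which agrees with 1 − 0 + 0 = 1.

Hence the Betti numbers are b_0 = 1, b_1 = 0, b_2 = 0.

b_0 = 1, b_1 = 0, b_2 = 0.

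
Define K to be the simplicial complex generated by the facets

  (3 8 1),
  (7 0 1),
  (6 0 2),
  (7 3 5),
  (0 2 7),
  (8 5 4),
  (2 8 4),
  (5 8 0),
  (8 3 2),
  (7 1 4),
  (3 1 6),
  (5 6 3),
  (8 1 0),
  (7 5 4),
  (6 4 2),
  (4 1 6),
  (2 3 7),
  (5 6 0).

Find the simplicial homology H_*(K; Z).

H_0 ≅ Z,  H_1 ≅ Z^2,  H_2 ≅ Z.

Order the vertices as 0 < 1 < 2 < 3 < 4 < 5 < 6 < 7 < 8. Listing each simplex with vertices in this order, K has dimension 2 with simplices:

  0-simplices (9): [0], [1], [2], [3], [4], [5], [6], [7], [8]
  1-simplices (27): (27 of them)
  2-simplices (18): [0,1,7], [0,1,8], [0,2,6], [0,2,7], [0,5,6], [0,5,8], [1,3,6], [1,3,8], [1,4,6], [1,4,7], [2,3,7], [2,3,8], [2,4,6], [2,4,8], [3,5,6], [3,5,7], [4,5,7], [4,5,8]

giving chain groups C_0 ≅ Z^9, C_1 ≅ Z^27, C_2 ≅ Z^18.

Boundary ∂_1: C_1 → C_0 sends each edge [p,q] (with p < q) to q − p. For instance
  ∂[3,8] = [8] − [3].
This gives a 9×27 integer matrix of rank 8; reducing to Smith normal form yields diagonal entries (1,1,1,1,1,1,1,1).

∂_2: C_2 → C_1 maps a triangle to the signed sum of its edges. For instance
  ∂[4,5,8] = [5,8] − [4,8] + [4,5],
  ∂[1,3,8] = [3,8] − [1,8] + [1,3].
This gives a 27×18 integer matrix of rank 17; reducing to Smith normal form yields diagonal entries (1,1,1,1,1,1,1,1,1,1,1,1,1,1,1,1,1).

From H_k ≅ ker(∂_k) / im(∂_{k+1}) we obtain:

  H_0: rank C_0 − rank ∂_1 = 9 − 8 = 1, and the invariant factors of ∂_1 are all 1, so H_0 ≅ Z.
  H_1: rank ker ∂_1 − rank ∂_2 = (27 − 8) − 17 = 2, and the invariant factors of ∂_2 are all 1, so H_1 ≅ Z^2.
  H_2: rank ker ∂_2 − rank ∂_3 = (18 − 17) − 0 = 1, and there is no ∂_3, so H_2 ≅ Z.

(K is a triangulation of the torus T^2.)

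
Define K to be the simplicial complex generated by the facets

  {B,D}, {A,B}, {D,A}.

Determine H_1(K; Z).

H_1 ≅ Z.

Fix the vertex order A < B < D and write every simplex with vertices in increasing order. Then dim K = 1 and the simplices of K are:

  0-simplices (3): A, B, D
  1-simplices (3): AB, AD, BD

so the chain groups are C_0 ≅ Z^3, C_1 ≅ Z^3.

∂_1: C_1 → C_0 maps an edge to its endpoints' difference, ∂[p,q] = q − p. For instance
  ∂AB = B − A.
The resulting 3×3 matrix has rank 2, and its Smith normal form has invariant factors (1,1).

Now H_k = ker ∂_k / im ∂_{k+1}, so:

  H_1: rank ker ∂_1 − rank ∂_2 = (3 − 2) − 0 = 1, and there is no ∂_2, so H_1 = Z.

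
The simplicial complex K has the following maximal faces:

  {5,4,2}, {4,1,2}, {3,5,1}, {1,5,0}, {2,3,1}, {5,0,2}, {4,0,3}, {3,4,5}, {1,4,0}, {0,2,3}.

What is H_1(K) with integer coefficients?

K has 6 vertices, 15 edges, 10 triangles.
rank ∂_1 = 5, rank ∂_2 = 10 ⇒ b_1 = 15 − 5 − 10 = 0; ∂_2 has invariant factor(s) [2] giving torsion. So H_1 ≅ Z/2.

H_1 = Z/2.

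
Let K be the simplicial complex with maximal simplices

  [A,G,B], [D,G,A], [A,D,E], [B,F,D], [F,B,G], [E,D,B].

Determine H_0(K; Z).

We work with the vertex ordering A < B < D < E < F < G. The simplices of K, each written with vertices in increasing order, are:

  0-simplices (6): A, B, D, E, F, G
  1-simplices (12): AB, AD, AE, AG, BD, BE, BF, BG, DE, DF, DG, FG
  2-simplices (6): ABG, ADE, ADG, BDE, BDF, BFG

so the chain groups are C_0 ≅ Z^6, C_1 ≅ Z^12, C_2 ≅ Z^6.

∂_1: C_1 → C_0 maps an edge to its endpoints' difference, ∂[p,q] = q − p.
The 6×12 boundary matrix has rank 5 and Smith normal form diag(1,1,1,1,1).

The boundary map ∂_2: C_2 → C_1 acts by ∂[p,q,r] = [q,r] − [p,r] + [p,q]. For instance
  ∂ADG = DG − AG + AD,
  ∂ADE = DE − AE + AD.
As a 12×6 matrix over Z this has rank 6, with invariant factors (1,1,1,1,1,1).

From H_k ≅ ker(∂_k) / im(∂_{k+1}) we obtain:

  H_0: rank C_0 − rank ∂_1 = 6 − 5 = 1, and the invariant factors of ∂_1 are all 1, so H_0 = Z.

H_0 ≅ Z.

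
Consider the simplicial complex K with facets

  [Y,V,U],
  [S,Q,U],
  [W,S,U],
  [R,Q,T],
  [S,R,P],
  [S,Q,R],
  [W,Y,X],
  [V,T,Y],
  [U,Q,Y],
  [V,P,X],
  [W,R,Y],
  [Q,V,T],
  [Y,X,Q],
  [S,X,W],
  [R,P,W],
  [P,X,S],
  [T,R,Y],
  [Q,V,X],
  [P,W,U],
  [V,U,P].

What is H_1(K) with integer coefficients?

H_1 ≅ Z ⊕ Z_2.

Take the total order P < Q < R < S < T < U < V < W < X < Y on the vertex set. Then K (dimension 2) consists of the simplices:

  0-simplices (10): P, Q, R, S, T, U, V, W, X, Y
  1-simplices (30): PR, PS, PU, PV, PW, PX, QR, QS, QT, QU, QV, QX, QY, RS, RT, RW, RY, SU, SW, SX, TV, TY, UV, UW, UY, VX, VY, WX, WY, XY
  2-simplices (20): PRS, PRW, PSX, PUV, PUW, PVX, QRS, QRT, QSU, QTV, QUY, QVX, QXY, RTY, RWY, SUW, SWX, TVY, UVY, WXY

so the chain groups are C_0 ≅ Z^10, C_1 ≅ Z^30, C_2 ≅ Z^20.

Boundary ∂_1: C_1 → C_0 maps an edge to its endpoints' difference, ∂[p,q] = q − p.
The resulting 10×30 matrix has rank 9, and its Smith normal form has invariant factors (1,1,1,1,1,1,1,1,1).

∂_2: C_2 → C_1 acts by ∂[p,q,r] = [q,r] − [p,r] + [p,q]. For instance
  ∂PRS = RS − PS + PR,
  ∂QRT = RT − QT + QR.
The 30×20 boundary matrix has rank 20 and Smith normal form diag(1,1,1,1,1,1,1,1,1,1,1,1,1,1,1,1,1,1,1,2).

Computing H_k = (kernel of ∂_k) / (image of ∂_{k+1}):

  H_1: rank ker ∂_1 − rank ∂_2 = (30 − 9) − 20 = 1, and ∂_2 has invariant factor 2 > 1, so H_1 = Z ⊕ Z_2.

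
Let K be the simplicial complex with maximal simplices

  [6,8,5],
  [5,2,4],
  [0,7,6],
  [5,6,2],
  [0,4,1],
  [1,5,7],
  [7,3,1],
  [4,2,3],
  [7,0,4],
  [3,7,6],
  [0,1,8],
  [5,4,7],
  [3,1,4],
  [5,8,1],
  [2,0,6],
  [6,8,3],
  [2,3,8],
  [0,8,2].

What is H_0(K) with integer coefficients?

H_0 = Z.

Fix the vertex order 0 < 1 < 2 < 3 < 4 < 5 < 6 < 7 < 8 and write every simplex with vertices in increasing order. Then dim K = 2 and the simplices of K are:

  0-simplices (9): [0], [1], [2], [3], [4], [5], [6], [7], [8]
  1-simplices (27): (27 of them)
  2-simplices (18): [0,1,4], [0,1,8], [0,2,6], [0,2,8], [0,4,7], [0,6,7], [1,3,4], [1,3,7], [1,5,7], [1,5,8], [2,3,4], [2,3,8], [2,4,5], [2,5,6], [3,6,7], [3,6,8], [4,5,7], [5,6,8]

so the chain groups are C_0 ≅ Z^9, C_1 ≅ Z^27, C_2 ≅ Z^18.

Boundary ∂_1: C_1 → C_0 is given by ∂[p,q] = [q] − [p]. For instance
  ∂[2,4] = [4] − [2].
This gives a 9×27 integer matrix of rank 8; reducing to Smith normal form yields diagonal entries (1,1,1,1,1,1,1,1).

Boundary ∂_2: C_2 → C_1 sends each 2-simplex [p,q,r] to [q,r] − [p,r] + [p,q]. For instance
  ∂[1,5,7] = [5,7] − [1,7] + [1,5],
  ∂[5,6,8] = [6,8] − [5,8] + [5,6].
The 27×18 boundary matrix has rank 18 and Smith normal form diag(1,1,1,1,1,1,1,1,1,1,1,1,1,1,1,1,1,2).

Now H_k = ker ∂_k / im ∂_{k+1}, so:

  H_0: rank C_0 − rank ∂_1 = 9 − 8 = 1, and the invariant factors of ∂_1 are all 1, so H_0 ≅ Z.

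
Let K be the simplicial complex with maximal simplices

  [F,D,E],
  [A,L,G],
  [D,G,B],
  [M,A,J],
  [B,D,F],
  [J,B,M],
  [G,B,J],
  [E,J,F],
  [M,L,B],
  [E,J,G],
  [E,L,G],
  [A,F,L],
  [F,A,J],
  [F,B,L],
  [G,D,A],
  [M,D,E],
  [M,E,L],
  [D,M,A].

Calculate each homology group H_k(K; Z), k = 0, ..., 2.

Order the vertices as A < B < D < E < F < G < J < L < M. Listing each simplex with vertices in this order, K has dimension 2 with simplices:

  0-simplices (9): A, B, D, E, F, G, J, L, M
  1-simplices (27): AD, AF, AG, AJ, AL, AM, BD, BF, BG, BJ, BL, BM, DE, DF, DG, DM, EF, EG, EJ, EL, EM, FJ, FL, GJ, GL, JM, LM
  2-simplices (18): ADG, ADM, AFJ, AFL, AGL, AJM, BDF, BDG, BFL, BGJ, BJM, BLM, DEF, DEM, EFJ, EGJ, EGL, ELM

so the chain groups are C_0 ≅ Z^9, C_1 ≅ Z^27, C_2 ≅ Z^18.

The boundary map ∂_1: C_1 → C_0 is given by ∂[p,q] = [q] − [p]. For instance
  ∂BM = M − B.
This gives a 9×27 integer matrix of rank 8; reducing to Smith normal form yields diagonal entries (1,1,1,1,1,1,1,1).

∂_2: C_2 → C_1 sends each 2-simplex [p,q,r] to [q,r] − [p,r] + [p,q]. For instance
  ∂BLM = LM − BM + BL,
  ∂BFL = FL − BL + BF.
The resulting 27×18 matrix has rank 17, and its Smith normal form has invariant factors (1,1,1,1,1,1,1,1,1,1,1,1,1,1,1,1,1).

Computing H_k = (kernel of ∂_k) / (image of ∂_{k+1}):

  H_0: rank C_0 − rank ∂_1 = 9 − 8 = 1, and the invariant factors of ∂_1 are all 1, so H_0 ≅ Z.
  H_1: rank ker ∂_1 − rank ∂_2 = (27 − 8) − 17 = 2, and the invariant factors of ∂_2 are all 1, so H_1 ≅ Z^2.
  H_2: rank ker ∂_2 − rank ∂_3 = (18 − 17) − 0 = 1, and there is no ∂_3, so H_2 ≅ Z.

(K is a triangulation of the torus T^2.)

H_0 ≅ Z,  H_1 ≅ Z^2,  H_2 ≅ Z.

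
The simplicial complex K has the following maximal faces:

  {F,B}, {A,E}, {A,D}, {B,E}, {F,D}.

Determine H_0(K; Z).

H_0 = Z.

Take the total order A < B < D < E < F on the vertex set. Then K (dimension 1) consists of the simplices:

  0-simplices (5): A, B, D, E, F
  1-simplices (5): AD, AE, BE, BF, DF

Hence C_0 ≅ Z^5, C_1 ≅ Z^5.

∂_1: C_1 → C_0 sends each edge [p,q] (with p < q) to q − p.
The 5×5 boundary matrix has rank 4 and Smith normal form diag(1,1,1,1).

Now H_k = ker ∂_k / im ∂_{k+1}, so:

  H_0: rank C_0 − rank ∂_1 = 5 − 4 = 1, and the invariant factors of ∂_1 are all 1, so H_0 = Z.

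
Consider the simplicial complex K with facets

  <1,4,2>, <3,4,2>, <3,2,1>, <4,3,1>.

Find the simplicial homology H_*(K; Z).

H_0 ≅ Z,  H_1 = 0,  H_2 ≅ Z.

Fix the vertex order 1 < 2 < 3 < 4 and write every simplex with vertices in increasing order. Then dim K = 2 and the simplices of K are:

  0-simplices (4): [1], [2], [3], [4]
  1-simplices (6): [1,2], [1,3], [1,4], [2,3], [2,4], [3,4]
  2-simplices (4): [1,2,3], [1,2,4], [1,3,4], [2,3,4]

so the chain groups are C_0 ≅ Z^4, C_1 ≅ Z^6, C_2 ≅ Z^4.

∂_1: C_1 → C_0 sends each edge [p,q] (with p < q) to q − p. For instance
  ∂[1,4] = [4] − [1].
As a 4×6 matrix over Z this has rank 3, with invariant factors (1,1,1).

Boundary ∂_2: C_2 → C_1 acts by ∂[p,q,r] = [q,r] − [p,r] + [p,q]. For instance
  ∂[2,3,4] = [3,4] − [2,4] + [2,3],
  ∂[1,2,3] = [2,3] − [1,3] + [1,2].
As a 6×4 matrix over Z this has rank 3, with invariant factors (1,1,1).

Reading off H_k = ker ∂_k / im ∂_{k+1}:

  H_0: rank C_0 − rank ∂_1 = 4 − 3 = 1, and the invariant factors of ∂_1 are all 1, so H_0 = Z.
  H_1: rank ker ∂_1 − rank ∂_2 = (6 − 3) − 3 = 0, and the invariant factors of ∂_2 are all 1, so H_1 = 0.
  H_2: rank ker ∂_2 − rank ∂_3 = (4 − 3) − 0 = 1, and there is no ∂_3, so H_2 = Z.

As a check, the Euler characteristic is 4 − 6 + 4 = 2, which agrees with 1 − 0 + 1 = 2.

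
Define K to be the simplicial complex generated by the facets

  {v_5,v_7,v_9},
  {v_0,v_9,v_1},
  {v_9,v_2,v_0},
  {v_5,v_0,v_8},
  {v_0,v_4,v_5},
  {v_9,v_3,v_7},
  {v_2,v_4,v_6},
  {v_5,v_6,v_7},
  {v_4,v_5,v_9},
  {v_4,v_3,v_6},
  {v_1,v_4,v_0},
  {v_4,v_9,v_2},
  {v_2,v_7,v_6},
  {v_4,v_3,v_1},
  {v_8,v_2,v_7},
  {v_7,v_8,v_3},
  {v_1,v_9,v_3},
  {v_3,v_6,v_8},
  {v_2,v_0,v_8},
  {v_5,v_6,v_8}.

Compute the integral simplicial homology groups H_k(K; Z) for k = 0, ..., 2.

H_0 = Z,  H_1 = Z ⊕ Z/2Z,  H_2 = 0.

Take the total order v_0 < v_1 < v_2 < v_3 < v_4 < v_5 < v_6 < v_7 < v_8 < v_9 on the vertex set. Then K (dimension 2) consists of the simplices:

  0-simplices (10): [v_0], [v_1], [v_2], [v_3], [v_4], [v_5], [v_6], [v_7], [v_8], [v_9]
  1-simplices (30): (30 of them)
  2-simplices (20): (20 of them)

so the chain groups are C_0 ≅ Z^10, C_1 ≅ Z^30, C_2 ≅ Z^20.

∂_1: C_1 → C_0 is given by ∂[p,q] = [q] − [p]. For instance
  ∂[v_0,v_9] = [v_9] − [v_0].
This gives a 10×30 integer matrix of rank 9; reducing to Smith normal form yields diagonal entries (1,1,1,1,1,1,1,1,1).

∂_2: C_2 → C_1 maps a triangle to the signed sum of its edges. For instance
  ∂[v_3,v_7,v_9] = [v_7,v_9] − [v_3,v_9] + [v_3,v_7],
  ∂[v_1,v_3,v_9] = [v_3,v_9] − [v_1,v_9] + [v_1,v_3].
The resulting 30×20 matrix has rank 20, and its Smith normal form has invariant factors (1,1,1,1,1,1,1,1,1,1,1,1,1,1,1,1,1,1,1,2).

Computing H_k = (kernel of ∂_k) / (image of ∂_{k+1}):

  H_0: rank C_0 − rank ∂_1 = 10 − 9 = 1, and the invariant factors of ∂_1 are all 1, so H_0 = Z.
  H_1: rank ker ∂_1 − rank ∂_2 = (30 − 9) − 20 = 1, and ∂_2 has invariant factor 2 > 1, so H_1 = Z ⊕ Z/2Z.
  H_2: rank ker ∂_2 − rank ∂_3 = (20 − 20) − 0 = 0, and there is no ∂_3, so H_2 = 0.

As a check, the Euler characteristic is 10 − 30 + 20 = 0, which agrees with 1 − 1 + 0 = 0.
(K is a triangulation of the Klein bottle.)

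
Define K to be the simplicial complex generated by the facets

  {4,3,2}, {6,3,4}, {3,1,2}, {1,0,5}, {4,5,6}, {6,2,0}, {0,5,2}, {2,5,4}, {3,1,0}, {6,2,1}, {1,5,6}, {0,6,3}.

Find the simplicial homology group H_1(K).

Fix the vertex order 0 < 1 < 2 < 3 < 4 < 5 < 6 and write every simplex with vertices in increasing order. Then dim K = 2 and the simplices of K are:

  0-simplices (7): [0], [1], [2], [3], [4], [5], [6]
  1-simplices (18): [0,1], [0,2], [0,3], [0,5], [0,6], [1,2], [1,3], [1,5], [1,6], [2,3], [2,4], [2,5], [2,6], [3,4], [3,6], [4,5], [4,6], [5,6]
  2-simplices (12): [0,1,3], [0,1,5], [0,2,5], [0,2,6], [0,3,6], [1,2,3], [1,2,6], [1,5,6], [2,3,4], [2,4,5], [3,4,6], [4,5,6]

giving chain groups C_0 ≅ Z^7, C_1 ≅ Z^18, C_2 ≅ Z^12.

The boundary map ∂_1: C_1 → C_0 is given by ∂[p,q] = [q] − [p]. For instance
  ∂[0,1] = [1] − [0].
This gives a 7×18 integer matrix of rank 6; reducing to Smith normal form yields diagonal entries (1,1,1,1,1,1).

The boundary map ∂_2: C_2 → C_1 acts by ∂[p,q,r] = [q,r] − [p,r] + [p,q]. For instance
  ∂[1,2,3] = [2,3] − [1,3] + [1,2],
  ∂[3,4,6] = [4,6] − [3,6] + [3,4].
The resulting 18×12 matrix has rank 12, and its Smith normal form has invariant factors (1,1,1,1,1,1,1,1,1,1,1,2).

Now H_k = ker ∂_k / im ∂_{k+1}, so:

  H_1: rank ker ∂_1 − rank ∂_2 = (18 − 6) − 12 = 0, and ∂_2 has invariant factor 2 > 1, so H_1 ≅ Z/2.

(K is a triangulation of the real projective plane RP^2.)

H_1 ≅ Z/2.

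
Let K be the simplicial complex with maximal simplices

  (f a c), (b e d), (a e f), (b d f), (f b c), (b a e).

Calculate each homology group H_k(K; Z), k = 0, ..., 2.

Fix the vertex order a < b < c < d < e < f and write every simplex with vertices in increasing order. Then dim K = 2 and the simplices of K are:

  0-simplices (6): a, b, c, d, e, f
  1-simplices (12): ab, ac, ae, af, bc, bd, be, bf, cf, de, df, ef
  2-simplices (6): abe, acf, aef, bcf, bde, bdf

giving chain groups C_0 ≅ Z^6, C_1 ≅ Z^12, C_2 ≅ Z^6.

∂_1: C_1 → C_0 is given by ∂[p,q] = [q] − [p].
As a 6×12 matrix over Z this has rank 5, with invariant factors (1,1,1,1,1).

Boundary ∂_2: C_2 → C_1 maps a triangle to the signed sum of its edges. For instance
  ∂bcf = cf − bf + bc,
  ∂aef = ef − af + ae.
The 12×6 boundary matrix has rank 6 and Smith normal form diag(1,1,1,1,1,1).

Computing H_k = (kernel of ∂_k) / (image of ∂_{k+1}):

  H_0: rank C_0 − rank ∂_1 = 6 − 5 = 1, and the invariant factors of ∂_1 are all 1, so H_0 = Z.
  H_1: rank ker ∂_1 − rank ∂_2 = (12 − 5) − 6 = 1, and the invariant factors of ∂_2 are all 1, so H_1 = Z.
  H_2: rank ker ∂_2 − rank ∂_3 = (6 − 6) − 0 = 0, and there is no ∂_3, so H_2 = 0.

H_0 = Z,  H_1 = Z,  H_2 = 0.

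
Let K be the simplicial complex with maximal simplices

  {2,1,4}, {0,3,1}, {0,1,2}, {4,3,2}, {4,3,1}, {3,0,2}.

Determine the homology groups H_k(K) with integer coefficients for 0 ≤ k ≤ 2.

We work with the vertex ordering 0 < 1 < 2 < 3 < 4. The simplices of K, each written with vertices in increasing order, are:

  0-simplices (5): [0], [1], [2], [3], [4]
  1-simplices (9): [0,1], [0,2], [0,3], [1,2], [1,3], [1,4], [2,3], [2,4], [3,4]
  2-simplices (6): [0,1,2], [0,1,3], [0,2,3], [1,2,4], [1,3,4], [2,3,4]

giving chain groups C_0 ≅ Z^5, C_1 ≅ Z^9, C_2 ≅ Z^6.

∂_1: C_1 → C_0 maps an edge to its endpoints' difference, ∂[p,q] = q − p.
The 5×9 boundary matrix has rank 4 and Smith normal form diag(1,1,1,1).

The boundary map ∂_2: C_2 → C_1 sends each 2-simplex [p,q,r] to [q,r] − [p,r] + [p,q]. For instance
  ∂[0,1,3] = [1,3] − [0,3] + [0,1],
  ∂[0,1,2] = [1,2] − [0,2] + [0,1].
The 9×6 boundary matrix has rank 5 and Smith normal form diag(1,1,1,1,1).

From H_k ≅ ker(∂_k) / im(∂_{k+1}) we obtain:

  H_0: rank C_0 − rank ∂_1 = 5 − 4 = 1, and the invariant factors of ∂_1 are all 1, so H_0 ≅ Z.
  H_1: rank ker ∂_1 − rank ∂_2 = (9 − 4) − 5 = 0, and the invariant factors of ∂_2 are all 1, so H_1 ≅ 0.
  H_2: rank ker ∂_2 − rank ∂_3 = (6 − 5) − 0 = 1, and there is no ∂_3, so H_2 ≅ Z.

(K is a triangulation of the 2-sphere S^2.)

H_0 ≅ Z,  H_1 = 0,  H_2 ≅ Z.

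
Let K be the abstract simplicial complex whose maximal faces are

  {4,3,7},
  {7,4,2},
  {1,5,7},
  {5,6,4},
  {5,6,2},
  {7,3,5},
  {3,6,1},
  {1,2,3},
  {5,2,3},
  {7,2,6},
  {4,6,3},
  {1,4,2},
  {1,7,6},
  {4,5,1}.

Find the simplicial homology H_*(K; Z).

Take the total order 1 < 2 < 3 < 4 < 5 < 6 < 7 on the vertex set. Then K (dimension 2) consists of the simplices:

  0-simplices (7): [1], [2], [3], [4], [5], [6], [7]
  1-simplices (21): [1,2], [1,3], [1,4], [1,5], [1,6], [1,7], [2,3], [2,4], [2,5], [2,6], [2,7], [3,4], [3,5], [3,6], [3,7], [4,5], [4,6], [4,7], [5,6], [5,7], [6,7]
  2-simplices (14): [1,2,3], [1,2,4], [1,3,6], [1,4,5], [1,5,7], [1,6,7], [2,3,5], [2,4,7], [2,5,6], [2,6,7], [3,4,6], [3,4,7], [3,5,7], [4,5,6]

Hence C_0 ≅ Z^7, C_1 ≅ Z^21, C_2 ≅ Z^14.

The boundary map ∂_1: C_1 → C_0 maps an edge to its endpoints' difference, ∂[p,q] = q − p. For instance
  ∂[5,7] = [7] − [5].
As a 7×21 matrix over Z this has rank 6, with invariant factors (1,1,1,1,1,1).

∂_2: C_2 → C_1 acts by ∂[p,q,r] = [q,r] − [p,r] + [p,q]. For instance
  ∂[2,3,5] = [3,5] − [2,5] + [2,3],
  ∂[2,4,7] = [4,7] − [2,7] + [2,4].
This gives a 21×14 integer matrix of rank 13; reducing to Smith normal form yields diagonal entries (1,1,1,1,1,1,1,1,1,1,1,1,1).

Now H_k = ker ∂_k / im ∂_{k+1}, so:

  H_0: rank C_0 − rank ∂_1 = 7 − 6 = 1, and the invariant factors of ∂_1 are all 1, so H_0 = Z.
  H_1: rank ker ∂_1 − rank ∂_2 = (21 − 6) − 13 = 2, and the invariant factors of ∂_2 are all 1, so H_1 = Z^2.
  H_2: rank ker ∂_2 − rank ∂_3 = (14 − 13) − 0 = 1, and there is no ∂_3, so H_2 = Z.

H_0 ≅ Z,  H_1 ≅ Z^2,  H_2 ≅ Z.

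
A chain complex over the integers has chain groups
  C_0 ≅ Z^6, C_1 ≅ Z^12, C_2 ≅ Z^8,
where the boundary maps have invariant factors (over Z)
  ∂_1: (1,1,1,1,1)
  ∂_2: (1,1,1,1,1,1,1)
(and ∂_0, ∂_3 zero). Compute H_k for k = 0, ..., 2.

H_0: b_0 = 6 − 0 − 5 = 1; torsion from ∂_1 factors > 1: none. So H_0 = Z.
H_1: b_1 = 12 − 5 − 7 = 0; torsion from ∂_2 factors > 1: none. So H_1 = 0.
H_2: b_2 = 8 − 7 − 0 = 1; torsion from ∂_3 factors > 1: none. So H_2 = Z.

H_0 = Z,  H_1 = 0,  H_2 = Z.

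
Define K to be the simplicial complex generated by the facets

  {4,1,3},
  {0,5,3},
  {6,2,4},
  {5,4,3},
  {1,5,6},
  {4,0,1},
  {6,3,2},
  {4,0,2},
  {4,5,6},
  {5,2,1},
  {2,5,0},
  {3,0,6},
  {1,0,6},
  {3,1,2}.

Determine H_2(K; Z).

Take the total order 0 < 1 < 2 < 3 < 4 < 5 < 6 on the vertex set. Then K (dimension 2) consists of the simplices:

  0-simplices (7): [0], [1], [2], [3], [4], [5], [6]
  1-simplices (21): [0,1], [0,2], [0,3], [0,4], [0,5], [0,6], [1,2], [1,3], [1,4], [1,5], [1,6], [2,3], [2,4], [2,5], [2,6], [3,4], [3,5], [3,6], [4,5], [4,6], [5,6]
  2-simplices (14): [0,1,4], [0,1,6], [0,2,4], [0,2,5], [0,3,5], [0,3,6], [1,2,3], [1,2,5], [1,3,4], [1,5,6], [2,3,6], [2,4,6], [3,4,5], [4,5,6]

Hence C_0 ≅ Z^7, C_1 ≅ Z^21, C_2 ≅ Z^14.

The boundary map ∂_1: C_1 → C_0 sends each edge [p,q] (with p < q) to q − p. For instance
  ∂[0,2] = [2] − [0].
The 7×21 boundary matrix has rank 6 and Smith normal form diag(1,1,1,1,1,1).

The boundary map ∂_2: C_2 → C_1 sends each 2-simplex [p,q,r] to [q,r] − [p,r] + [p,q]. For instance
  ∂[1,5,6] = [5,6] − [1,6] + [1,5],
  ∂[2,3,6] = [3,6] − [2,6] + [2,3].
The 21×14 boundary matrix has rank 13 and Smith normal form diag(1,1,1,1,1,1,1,1,1,1,1,1,1).

From H_k ≅ ker(∂_k) / im(∂_{k+1}) we obtain:

  H_2: rank ker ∂_2 − rank ∂_3 = (14 − 13) − 0 = 1, and there is no ∂_3, so H_2 = Z.

(K is a triangulation of the torus T^2.)

H_2 = Z.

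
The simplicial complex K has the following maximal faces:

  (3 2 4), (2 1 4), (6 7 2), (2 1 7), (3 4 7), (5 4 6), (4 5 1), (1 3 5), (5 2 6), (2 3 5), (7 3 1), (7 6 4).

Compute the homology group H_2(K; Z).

H_2 = 0.

Order the vertices as 1 < 2 < 3 < 4 < 5 < 6 < 7. Listing each simplex with vertices in this order, K has dimension 2 with simplices:

  0-simplices (7): [1], [2], [3], [4], [5], [6], [7]
  1-simplices (18): [1,2], [1,3], [1,4], [1,5], [1,7], [2,3], [2,4], [2,5], [2,6], [2,7], [3,4], [3,5], [3,7], [4,5], [4,6], [4,7], [5,6], [6,7]
  2-simplices (12): [1,2,4], [1,2,7], [1,3,5], [1,3,7], [1,4,5], [2,3,4], [2,3,5], [2,5,6], [2,6,7], [3,4,7], [4,5,6], [4,6,7]

Hence C_0 ≅ Z^7, C_1 ≅ Z^18, C_2 ≅ Z^12.

∂_1: C_1 → C_0 sends each edge [p,q] (with p < q) to q − p. For instance
  ∂[4,7] = [7] − [4].
As a 7×18 matrix over Z this has rank 6, with invariant factors (1,1,1,1,1,1).

∂_2: C_2 → C_1 acts by ∂[p,q,r] = [q,r] − [p,r] + [p,q]. For instance
  ∂[1,3,5] = [3,5] − [1,5] + [1,3],
  ∂[1,3,7] = [3,7] − [1,7] + [1,3].
This gives a 18×12 integer matrix of rank 12; reducing to Smith normal form yields diagonal entries (1,1,1,1,1,1,1,1,1,1,1,2).

Now H_k = ker ∂_k / im ∂_{k+1}, so:

  H_2: rank ker ∂_2 − rank ∂_3 = (12 − 12) − 0 = 0, and there is no ∂_3, so H_2 = 0.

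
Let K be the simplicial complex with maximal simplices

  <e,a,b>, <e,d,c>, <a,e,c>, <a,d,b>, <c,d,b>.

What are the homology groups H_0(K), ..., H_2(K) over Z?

We work with the vertex ordering a < b < c < d < e. The simplices of K, each written with vertices in increasing order, are:

  0-simplices (5): a, b, c, d, e
  1-simplices (10): ab, ac, ad, ae, bc, bd, be, cd, ce, de
  2-simplices (5): abd, abe, ace, bcd, cde

Hence C_0 ≅ Z^5, C_1 ≅ Z^10, C_2 ≅ Z^5.

Boundary ∂_1: C_1 → C_0 maps an edge to its endpoints' difference, ∂[p,q] = q − p.
As a 5×10 matrix over Z this has rank 4, with invariant factors (1,1,1,1).

∂_2: C_2 → C_1 acts by ∂[p,q,r] = [q,r] − [p,r] + [p,q]. For instance
  ∂bcd = cd − bd + bc,
  ∂cde = de − ce + cd.
As a 10×5 matrix over Z this has rank 5, with invariant factors (1,1,1,1,1).

Now H_k = ker ∂_k / im ∂_{k+1}, so:

  H_0: rank C_0 − rank ∂_1 = 5 − 4 = 1, and the invariant factors of ∂_1 are all 1, so H_0 = Z.
  H_1: rank ker ∂_1 − rank ∂_2 = (10 − 4) − 5 = 1, and the invariant factors of ∂_2 are all 1, so H_1 = Z.
  H_2: rank ker ∂_2 − rank ∂_3 = (5 − 5) − 0 = 0, and there is no ∂_3, so H_2 = 0.

H_0 = Z,  H_1 = Z,  H_2 = 0.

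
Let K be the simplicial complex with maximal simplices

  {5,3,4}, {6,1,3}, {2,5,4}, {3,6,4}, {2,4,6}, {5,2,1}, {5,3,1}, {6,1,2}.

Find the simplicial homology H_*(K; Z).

Take the total order 1 < 2 < 3 < 4 < 5 < 6 on the vertex set. Then K (dimension 2) consists of the simplices:

  0-simplices (6): [1], [2], [3], [4], [5], [6]
  1-simplices (12): [1,2], [1,3], [1,5], [1,6], [2,4], [2,5], [2,6], [3,4], [3,5], [3,6], [4,5], [4,6]
  2-simplices (8): [1,2,5], [1,2,6], [1,3,5], [1,3,6], [2,4,5], [2,4,6], [3,4,5], [3,4,6]

giving chain groups C_0 ≅ Z^6, C_1 ≅ Z^12, C_2 ≅ Z^8.

∂_1: C_1 → C_0 is given by ∂[p,q] = [q] − [p]. For instance
  ∂[2,5] = [5] − [2].
The resulting 6×12 matrix has rank 5, and its Smith normal form has invariant factors (1,1,1,1,1).

∂_2: C_2 → C_1 sends each 2-simplex [p,q,r] to [q,r] − [p,r] + [p,q]. For instance
  ∂[2,4,6] = [4,6] − [2,6] + [2,4],
  ∂[3,4,5] = [4,5] − [3,5] + [3,4].
The 12×8 boundary matrix has rank 7 and Smith normal form diag(1,1,1,1,1,1,1).

Reading off H_k = ker ∂_k / im ∂_{k+1}:

  H_0: rank C_0 − rank ∂_1 = 6 − 5 = 1, and the invariant factors of ∂_1 are all 1, so H_0 ≅ Z.
  H_1: rank ker ∂_1 − rank ∂_2 = (12 − 5) − 7 = 0, and the invariant factors of ∂_2 are all 1, so H_1 ≅ 0.
  H_2: rank ker ∂_2 − rank ∂_3 = (8 − 7) − 0 = 1, and there is no ∂_3, so H_2 ≅ Z.

(K is a triangulation of the 2-sphere S^2.)

H_0 = Z,  H_1 = 0,  H_2 = Z.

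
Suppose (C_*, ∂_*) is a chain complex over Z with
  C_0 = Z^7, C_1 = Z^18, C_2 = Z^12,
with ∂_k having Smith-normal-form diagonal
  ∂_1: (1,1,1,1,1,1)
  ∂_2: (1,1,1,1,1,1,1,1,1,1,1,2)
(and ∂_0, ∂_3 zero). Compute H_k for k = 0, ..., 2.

H_0 ≅ Z,  H_1 ≅ Z/2,  H_2 = 0.

H_0: b_0 = 7 − 0 − 6 = 1; torsion from ∂_1 factors > 1: none. So H_0 ≅ Z.
H_1: b_1 = 18 − 6 − 12 = 0; torsion from ∂_2 factors > 1: [2]. So H_1 ≅ Z/2.
H_2: b_2 = 12 − 12 − 0 = 0; torsion from ∂_3 factors > 1: none. So H_2 ≅ 0.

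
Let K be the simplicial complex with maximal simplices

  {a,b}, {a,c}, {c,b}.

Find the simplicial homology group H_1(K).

H_1 ≅ Z.

We work with the vertex ordering a < b < c. The simplices of K, each written with vertices in increasing order, are:

  0-simplices (3): a, b, c
  1-simplices (3): ab, ac, bc

Hence C_0 ≅ Z^3, C_1 ≅ Z^3.

The boundary map ∂_1: C_1 → C_0 maps an edge to its endpoints' difference, ∂[p,q] = q − p. For instance
  ∂ac = c − a.
The 3×3 boundary matrix has rank 2 and Smith normal form diag(1,1).

Now H_k = ker ∂_k / im ∂_{k+1}, so:

  H_1: rank ker ∂_1 − rank ∂_2 = (3 − 2) − 0 = 1, and there is no ∂_2, so H_1 = Z.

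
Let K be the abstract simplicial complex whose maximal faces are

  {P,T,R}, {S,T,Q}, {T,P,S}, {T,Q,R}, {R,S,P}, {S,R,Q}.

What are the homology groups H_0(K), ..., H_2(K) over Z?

Take the total order P < Q < R < S < T on the vertex set. Then K (dimension 2) consists of the simplices:

  0-simplices (5): P, Q, R, S, T
  1-simplices (9): PR, PS, PT, QR, QS, QT, RS, RT, ST
  2-simplices (6): PRS, PRT, PST, QRS, QRT, QST

so the chain groups are C_0 ≅ Z^5, C_1 ≅ Z^9, C_2 ≅ Z^6.

Boundary ∂_1: C_1 → C_0 maps an edge to its endpoints' difference, ∂[p,q] = q − p.
The 5×9 boundary matrix has rank 4 and Smith normal form diag(1,1,1,1).

Boundary ∂_2: C_2 → C_1 sends each 2-simplex [p,q,r] to [q,r] − [p,r] + [p,q]. For instance
  ∂PST = ST − PT + PS,
  ∂QRT = RT − QT + QR.
The resulting 9×6 matrix has rank 5, and its Smith normal form has invariant factors (1,1,1,1,1).

Computing H_k = (kernel of ∂_k) / (image of ∂_{k+1}):

  H_0: rank C_0 − rank ∂_1 = 5 − 4 = 1, and the invariant factors of ∂_1 are all 1, so H_0 ≅ Z.
  H_1: rank ker ∂_1 − rank ∂_2 = (9 − 4) − 5 = 0, and the invariant factors of ∂_2 are all 1, so H_1 ≅ 0.
  H_2: rank ker ∂_2 − rank ∂_3 = (6 − 5) − 0 = 1, and there is no ∂_3, so H_2 ≅ Z.

H_0 = Z,  H_1 = 0,  H_2 = Z.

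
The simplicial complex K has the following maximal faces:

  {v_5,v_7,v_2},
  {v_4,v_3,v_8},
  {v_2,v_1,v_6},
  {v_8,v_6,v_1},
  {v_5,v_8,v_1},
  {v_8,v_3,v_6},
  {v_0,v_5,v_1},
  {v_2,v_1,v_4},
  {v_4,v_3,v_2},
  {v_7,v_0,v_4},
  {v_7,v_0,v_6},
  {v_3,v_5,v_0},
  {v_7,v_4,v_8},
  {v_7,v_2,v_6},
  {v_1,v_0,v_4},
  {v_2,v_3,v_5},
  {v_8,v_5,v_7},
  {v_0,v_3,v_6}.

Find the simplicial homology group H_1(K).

H_1 ≅ Z^2.

K has 9 vertices, 27 edges, 18 triangles.
rank ∂_1 = 8, rank ∂_2 = 17 ⇒ b_1 = 27 − 8 − 17 = 2; all invariant factors of ∂_2 are 1 so no torsion. So H_1 ≅ Z^2.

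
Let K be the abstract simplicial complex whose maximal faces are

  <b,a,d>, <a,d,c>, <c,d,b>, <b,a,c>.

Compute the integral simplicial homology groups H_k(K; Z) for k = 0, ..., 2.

H_0 = Z,  H_1 = 0,  H_2 = Z.

Take the total order a < b < c < d on the vertex set. Then K (dimension 2) consists of the simplices:

  0-simplices (4): a, b, c, d
  1-simplices (6): ab, ac, ad, bc, bd, cd
  2-simplices (4): abc, abd, acd, bcd

Hence C_0 ≅ Z^4, C_1 ≅ Z^6, C_2 ≅ Z^4.

∂_1: C_1 → C_0 maps an edge to its endpoints' difference, ∂[p,q] = q − p. For instance
  ∂bc = c − b.
The 4×6 boundary matrix has rank 3 and Smith normal form diag(1,1,1).

∂_2: C_2 → C_1 sends each 2-simplex [p,q,r] to [q,r] − [p,r] + [p,q]. For instance
  ∂abd = bd − ad + ab,
  ∂acd = cd − ad + ac.
This gives a 6×4 integer matrix of rank 3; reducing to Smith normal form yields diagonal entries (1,1,1).

From H_k ≅ ker(∂_k) / im(∂_{k+1}) we obtain:

  H_0: rank C_0 − rank ∂_1 = 4 − 3 = 1, and the invariant factors of ∂_1 are all 1, so H_0 ≅ Z.
  H_1: rank ker ∂_1 − rank ∂_2 = (6 − 3) − 3 = 0, and the invariant factors of ∂_2 are all 1, so H_1 ≅ 0.
  H_2: rank ker ∂_2 − rank ∂_3 = (4 − 3) − 0 = 1, and there is no ∂_3, so H_2 ≅ Z.

As a check, the Euler characteristic is 4 − 6 + 4 = 2, which agrees with 1 − 0 + 1 = 2.
(K is a triangulation of the 2-sphere S^2.)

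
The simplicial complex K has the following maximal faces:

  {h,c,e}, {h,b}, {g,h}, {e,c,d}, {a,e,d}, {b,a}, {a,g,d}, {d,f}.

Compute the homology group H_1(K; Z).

H_1 ≅ Z^2.

Fix the vertex order a < b < c < d < e < f < g < h and write every simplex with vertices in increasing order. Then dim K = 2 and the simplices of K are:

  0-simplices (8): a, b, c, d, e, f, g, h
  1-simplices (13): ab, ad, ae, ag, bh, cd, ce, ch, de, df, dg, eh, gh
  2-simplices (4): ade, adg, cde, ceh

so the chain groups are C_0 ≅ Z^8, C_1 ≅ Z^13, C_2 ≅ Z^4.

Boundary ∂_1: C_1 → C_0 maps an edge to its endpoints' difference, ∂[p,q] = q − p. For instance
  ∂bh = h − b.
The 8×13 boundary matrix has rank 7 and Smith normal form diag(1,1,1,1,1,1,1).

∂_2: C_2 → C_1 sends each 2-simplex [p,q,r] to [q,r] − [p,r] + [p,q]. For instance
  ∂ceh = eh − ch + ce,
  ∂cde = de − ce + cd.
As a 13×4 matrix over Z this has rank 4, with invariant factors (1,1,1,1).

Now H_k = ker ∂_k / im ∂_{k+1}, so:

  H_1: rank ker ∂_1 − rank ∂_2 = (13 − 7) − 4 = 2, and the invariant factors of ∂_2 are all 1, so H_1 ≅ Z^2.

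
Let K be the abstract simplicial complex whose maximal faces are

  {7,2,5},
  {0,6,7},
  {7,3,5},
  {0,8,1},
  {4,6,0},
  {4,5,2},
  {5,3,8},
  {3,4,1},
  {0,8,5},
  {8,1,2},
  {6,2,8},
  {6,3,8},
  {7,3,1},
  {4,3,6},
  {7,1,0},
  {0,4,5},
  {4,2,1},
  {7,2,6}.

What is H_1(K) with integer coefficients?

H_1 = Z^2.

K has 9 vertices, 27 edges, 18 triangles.
rank ∂_1 = 8, rank ∂_2 = 17 ⇒ b_1 = 27 − 8 − 17 = 2; all invariant factors of ∂_2 are 1 so no torsion. So H_1 ≅ Z^2.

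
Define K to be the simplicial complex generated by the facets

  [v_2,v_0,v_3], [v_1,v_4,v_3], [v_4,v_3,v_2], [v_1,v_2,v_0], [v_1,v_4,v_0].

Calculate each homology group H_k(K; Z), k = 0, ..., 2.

H_0 ≅ Z,  H_1 ≅ Z,  H_2 = 0.

Fix the vertex order v_0 < v_1 < v_2 < v_3 < v_4 and write every simplex with vertices in increasing order. Then dim K = 2 and the simplices of K are:

  0-simplices (5): [v_0], [v_1], [v_2], [v_3], [v_4]
  1-simplices (10): [v_0,v_1], [v_0,v_2], [v_0,v_3], [v_0,v_4], [v_1,v_2], [v_1,v_3], [v_1,v_4], [v_2,v_3], [v_2,v_4], [v_3,v_4]
  2-simplices (5): [v_0,v_1,v_2], [v_0,v_1,v_4], [v_0,v_2,v_3], [v_1,v_3,v_4], [v_2,v_3,v_4]

Hence C_0 ≅ Z^5, C_1 ≅ Z^10, C_2 ≅ Z^5.

∂_1: C_1 → C_0 is given by ∂[p,q] = [q] − [p].
The 5×10 boundary matrix has rank 4 and Smith normal form diag(1,1,1,1).

The boundary map ∂_2: C_2 → C_1 acts by ∂[p,q,r] = [q,r] − [p,r] + [p,q]. For instance
  ∂[v_0,v_1,v_2] = [v_1,v_2] − [v_0,v_2] + [v_0,v_1],
  ∂[v_0,v_2,v_3] = [v_2,v_3] − [v_0,v_3] + [v_0,v_2].
The resulting 10×5 matrix has rank 5, and its Smith normal form has invariant factors (1,1,1,1,1).

Now H_k = ker ∂_k / im ∂_{k+1}, so:

  H_0: rank C_0 − rank ∂_1 = 5 − 4 = 1, and the invariant factors of ∂_1 are all 1, so H_0 ≅ Z.
  H_1: rank ker ∂_1 − rank ∂_2 = (10 − 4) − 5 = 1, and the invariant factors of ∂_2 are all 1, so H_1 ≅ Z.
  H_2: rank ker ∂_2 − rank ∂_3 = (5 − 5) − 0 = 0, and there is no ∂_3, so H_2 ≅ 0.

As a check, the Euler characteristic is 5 − 10 + 5 = 0, which agrees with 1 − 1 + 0 = 0.
(K is a triangulation of the Möbius band.)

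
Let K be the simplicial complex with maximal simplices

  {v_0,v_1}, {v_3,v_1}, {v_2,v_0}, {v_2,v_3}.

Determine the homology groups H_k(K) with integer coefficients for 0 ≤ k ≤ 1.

Order the vertices as v_0 < v_1 < v_2 < v_3. Listing each simplex with vertices in this order, K has dimension 1 with simplices:

  0-simplices (4): [v_0], [v_1], [v_2], [v_3]
  1-simplices (4): [v_0,v_1], [v_0,v_2], [v_1,v_3], [v_2,v_3]

Hence C_0 ≅ Z^4, C_1 ≅ Z^4.

∂_1: C_1 → C_0 sends each edge [p,q] (with p < q) to q − p. For instance
  ∂[v_1,v_3] = [v_3] − [v_1].
The 4×4 boundary matrix has rank 3 and Smith normal form diag(1,1,1).

Reading off H_k = ker ∂_k / im ∂_{k+1}:

  H_0: rank C_0 − rank ∂_1 = 4 − 3 = 1, and the invariant factors of ∂_1 are all 1, so H_0 ≅ Z.
  H_1: rank ker ∂_1 − rank ∂_2 = (4 − 3) − 0 = 1, and there is no ∂_2, so H_1 ≅ Z.

As a check, the Euler characteristic is 4 − 4 = 0, which agrees with 1 − 1 = 0.
(K is a triangulation of the circle S^1.)

H_0 = Z,  H_1 = Z.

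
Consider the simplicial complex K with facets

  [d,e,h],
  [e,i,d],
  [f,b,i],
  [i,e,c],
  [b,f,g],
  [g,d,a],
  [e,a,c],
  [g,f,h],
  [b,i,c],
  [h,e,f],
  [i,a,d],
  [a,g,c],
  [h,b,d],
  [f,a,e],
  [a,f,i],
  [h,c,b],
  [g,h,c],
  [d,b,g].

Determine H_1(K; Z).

H_1 ≅ Z ⊕ Z/2.

We work with the vertex ordering a < b < c < d < e < f < g < h < i. The simplices of K, each written with vertices in increasing order, are:

  0-simplices (9): a, b, c, d, e, f, g, h, i
  1-simplices (27): ac, ad, ae, af, ag, ai, bc, bd, bf, bg, bh, bi, ce, cg, ch, ci, de, dg, dh, di, ef, eh, ei, fg, fh, fi, gh
  2-simplices (18): ace, acg, adg, adi, aef, afi, bch, bci, bdg, bdh, bfg, bfi, cei, cgh, deh, dei, efh, fgh

giving chain groups C_0 ≅ Z^9, C_1 ≅ Z^27, C_2 ≅ Z^18.

Boundary ∂_1: C_1 → C_0 sends each edge [p,q] (with p < q) to q − p. For instance
  ∂ef = f − e.
The resulting 9×27 matrix has rank 8, and its Smith normal form has invariant factors (1,1,1,1,1,1,1,1).

The boundary map ∂_2: C_2 → C_1 sends each 2-simplex [p,q,r] to [q,r] − [p,r] + [p,q]. For instance
  ∂ace = ce − ae + ac,
  ∂cei = ei − ci + ce.
The 27×18 boundary matrix has rank 18 and Smith normal form diag(1,1,1,1,1,1,1,1,1,1,1,1,1,1,1,1,1,2).

Computing H_k = (kernel of ∂_k) / (image of ∂_{k+1}):

  H_1: rank ker ∂_1 − rank ∂_2 = (27 − 8) − 18 = 1, and ∂_2 has invariant factor 2 > 1, so H_1 ≅ Z ⊕ Z/2.

(K is a triangulation of the Klein bottle.)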